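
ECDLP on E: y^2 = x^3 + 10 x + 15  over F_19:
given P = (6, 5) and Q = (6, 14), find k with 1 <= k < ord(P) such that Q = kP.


Enumerate multiples of P until we hit Q = (6, 14):
  1P = (6, 5)
  2P = (14, 7)
  3P = (5, 0)
  4P = (14, 12)
  5P = (6, 14)
Match found at i = 5.

k = 5


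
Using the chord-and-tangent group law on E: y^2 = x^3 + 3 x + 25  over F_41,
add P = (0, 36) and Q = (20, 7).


P != Q, so use the chord formula.
s = (y2 - y1) / (x2 - x1) = (12) / (20) mod 41 = 17
x3 = s^2 - x1 - x2 mod 41 = 17^2 - 0 - 20 = 23
y3 = s (x1 - x3) - y1 mod 41 = 17 * (0 - 23) - 36 = 24

P + Q = (23, 24)


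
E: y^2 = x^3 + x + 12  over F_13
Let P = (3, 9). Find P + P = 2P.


Doubling: s = (3 x1^2 + a) / (2 y1)
s = (3*3^2 + 1) / (2*9) mod 13 = 3
x3 = s^2 - 2 x1 mod 13 = 3^2 - 2*3 = 3
y3 = s (x1 - x3) - y1 mod 13 = 3 * (3 - 3) - 9 = 4

2P = (3, 4)


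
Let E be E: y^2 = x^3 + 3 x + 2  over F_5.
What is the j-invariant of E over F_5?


Delta = -16(4 a^3 + 27 b^2) mod 5 = 4
-1728 * (4 a)^3 = -1728 * (4*3)^3 mod 5 = 1
j = 1 * 4^(-1) mod 5 = 4

j = 4 (mod 5)


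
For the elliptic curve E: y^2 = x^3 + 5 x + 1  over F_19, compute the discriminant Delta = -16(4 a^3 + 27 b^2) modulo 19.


4 a^3 + 27 b^2 = 4*5^3 + 27*1^2 = 500 + 27 = 527
Delta = -16 * (527) = -8432
Delta mod 19 = 4

Delta = 4 (mod 19)


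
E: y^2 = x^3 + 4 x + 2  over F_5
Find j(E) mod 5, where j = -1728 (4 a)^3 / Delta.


Delta = -16(4 a^3 + 27 b^2) mod 5 = 1
-1728 * (4 a)^3 = -1728 * (4*4)^3 mod 5 = 2
j = 2 * 1^(-1) mod 5 = 2

j = 2 (mod 5)


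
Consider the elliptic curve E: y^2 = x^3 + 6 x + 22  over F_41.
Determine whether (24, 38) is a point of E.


Check whether y^2 = x^3 + 6 x + 22 (mod 41) for (x, y) = (24, 38).
LHS: y^2 = 38^2 mod 41 = 9
RHS: x^3 + 6 x + 22 = 24^3 + 6*24 + 22 mod 41 = 9
LHS = RHS

Yes, on the curve


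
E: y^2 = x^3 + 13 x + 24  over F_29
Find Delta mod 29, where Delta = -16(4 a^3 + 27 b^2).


4 a^3 + 27 b^2 = 4*13^3 + 27*24^2 = 8788 + 15552 = 24340
Delta = -16 * (24340) = -389440
Delta mod 29 = 1

Delta = 1 (mod 29)


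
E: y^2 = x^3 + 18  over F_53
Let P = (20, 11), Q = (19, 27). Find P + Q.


P != Q, so use the chord formula.
s = (y2 - y1) / (x2 - x1) = (16) / (52) mod 53 = 37
x3 = s^2 - x1 - x2 mod 53 = 37^2 - 20 - 19 = 5
y3 = s (x1 - x3) - y1 mod 53 = 37 * (20 - 5) - 11 = 14

P + Q = (5, 14)


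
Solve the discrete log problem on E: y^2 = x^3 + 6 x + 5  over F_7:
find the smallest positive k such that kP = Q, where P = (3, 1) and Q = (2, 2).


Enumerate multiples of P until we hit Q = (2, 2):
  1P = (3, 1)
  2P = (2, 5)
  3P = (4, 3)
  4P = (4, 4)
  5P = (2, 2)
Match found at i = 5.

k = 5


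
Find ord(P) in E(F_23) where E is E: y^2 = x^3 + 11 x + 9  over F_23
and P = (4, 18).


Compute successive multiples of P until we hit O:
  1P = (4, 18)
  2P = (16, 16)
  3P = (19, 19)
  4P = (9, 20)
  5P = (12, 11)
  6P = (11, 14)
  7P = (21, 18)
  8P = (21, 5)
  ... (continuing to 15P)
  15P = O

ord(P) = 15


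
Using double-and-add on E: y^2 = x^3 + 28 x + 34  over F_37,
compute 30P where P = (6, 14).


k = 30 = 11110_2 (binary, LSB first: 01111)
Double-and-add from P = (6, 14):
  bit 0 = 0: acc unchanged = O
  bit 1 = 1: acc = O + (35, 9) = (35, 9)
  bit 2 = 1: acc = (35, 9) + (3, 21) = (24, 10)
  bit 3 = 1: acc = (24, 10) + (4, 5) = (16, 29)
  bit 4 = 1: acc = (16, 29) + (32, 19) = (5, 15)

30P = (5, 15)


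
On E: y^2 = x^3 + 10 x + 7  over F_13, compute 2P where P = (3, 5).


Doubling: s = (3 x1^2 + a) / (2 y1)
s = (3*3^2 + 10) / (2*5) mod 13 = 5
x3 = s^2 - 2 x1 mod 13 = 5^2 - 2*3 = 6
y3 = s (x1 - x3) - y1 mod 13 = 5 * (3 - 6) - 5 = 6

2P = (6, 6)


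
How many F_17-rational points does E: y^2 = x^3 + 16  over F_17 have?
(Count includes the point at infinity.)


For each x in F_17, count y with y^2 = x^3 + 0 x + 16 mod 17:
  x = 0: RHS = 16, y in [4, 13]  -> 2 point(s)
  x = 1: RHS = 0, y in [0]  -> 1 point(s)
  x = 3: RHS = 9, y in [3, 14]  -> 2 point(s)
  x = 7: RHS = 2, y in [6, 11]  -> 2 point(s)
  x = 8: RHS = 1, y in [1, 16]  -> 2 point(s)
  x = 10: RHS = 13, y in [8, 9]  -> 2 point(s)
  x = 11: RHS = 4, y in [2, 15]  -> 2 point(s)
  x = 15: RHS = 8, y in [5, 12]  -> 2 point(s)
  x = 16: RHS = 15, y in [7, 10]  -> 2 point(s)
Affine points: 17. Add the point at infinity: total = 18.

#E(F_17) = 18


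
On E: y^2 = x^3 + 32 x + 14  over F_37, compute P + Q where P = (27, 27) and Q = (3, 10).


P != Q, so use the chord formula.
s = (y2 - y1) / (x2 - x1) = (20) / (13) mod 37 = 30
x3 = s^2 - x1 - x2 mod 37 = 30^2 - 27 - 3 = 19
y3 = s (x1 - x3) - y1 mod 37 = 30 * (27 - 19) - 27 = 28

P + Q = (19, 28)


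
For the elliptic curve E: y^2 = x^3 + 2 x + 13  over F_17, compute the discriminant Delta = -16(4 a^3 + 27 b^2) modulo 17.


4 a^3 + 27 b^2 = 4*2^3 + 27*13^2 = 32 + 4563 = 4595
Delta = -16 * (4595) = -73520
Delta mod 17 = 5

Delta = 5 (mod 17)


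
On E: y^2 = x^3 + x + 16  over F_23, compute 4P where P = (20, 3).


k = 4 = 100_2 (binary, LSB first: 001)
Double-and-add from P = (20, 3):
  bit 0 = 0: acc unchanged = O
  bit 1 = 0: acc unchanged = O
  bit 2 = 1: acc = O + (6, 10) = (6, 10)

4P = (6, 10)


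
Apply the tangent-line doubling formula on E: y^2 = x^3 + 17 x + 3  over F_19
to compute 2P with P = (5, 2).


Doubling: s = (3 x1^2 + a) / (2 y1)
s = (3*5^2 + 17) / (2*2) mod 19 = 4
x3 = s^2 - 2 x1 mod 19 = 4^2 - 2*5 = 6
y3 = s (x1 - x3) - y1 mod 19 = 4 * (5 - 6) - 2 = 13

2P = (6, 13)


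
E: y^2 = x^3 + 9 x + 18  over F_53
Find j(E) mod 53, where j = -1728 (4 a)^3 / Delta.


Delta = -16(4 a^3 + 27 b^2) mod 53 = 42
-1728 * (4 a)^3 = -1728 * (4*9)^3 mod 53 = 18
j = 18 * 42^(-1) mod 53 = 8

j = 8 (mod 53)


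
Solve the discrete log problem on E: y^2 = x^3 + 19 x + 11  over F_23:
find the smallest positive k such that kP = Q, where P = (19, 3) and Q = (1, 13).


Enumerate multiples of P until we hit Q = (1, 13):
  1P = (19, 3)
  2P = (3, 7)
  3P = (14, 13)
  4P = (17, 16)
  5P = (12, 9)
  6P = (4, 17)
  7P = (16, 8)
  8P = (1, 13)
Match found at i = 8.

k = 8


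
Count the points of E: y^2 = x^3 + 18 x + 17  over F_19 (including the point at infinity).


For each x in F_19, count y with y^2 = x^3 + 18 x + 17 mod 19:
  x = 0: RHS = 17, y in [6, 13]  -> 2 point(s)
  x = 1: RHS = 17, y in [6, 13]  -> 2 point(s)
  x = 2: RHS = 4, y in [2, 17]  -> 2 point(s)
  x = 4: RHS = 1, y in [1, 18]  -> 2 point(s)
  x = 5: RHS = 4, y in [2, 17]  -> 2 point(s)
  x = 7: RHS = 11, y in [7, 12]  -> 2 point(s)
  x = 10: RHS = 0, y in [0]  -> 1 point(s)
  x = 11: RHS = 7, y in [8, 11]  -> 2 point(s)
  x = 12: RHS = 4, y in [2, 17]  -> 2 point(s)
  x = 13: RHS = 16, y in [4, 15]  -> 2 point(s)
  x = 14: RHS = 11, y in [7, 12]  -> 2 point(s)
  x = 17: RHS = 11, y in [7, 12]  -> 2 point(s)
  x = 18: RHS = 17, y in [6, 13]  -> 2 point(s)
Affine points: 25. Add the point at infinity: total = 26.

#E(F_19) = 26


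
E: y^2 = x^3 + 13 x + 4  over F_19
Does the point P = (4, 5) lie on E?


Check whether y^2 = x^3 + 13 x + 4 (mod 19) for (x, y) = (4, 5).
LHS: y^2 = 5^2 mod 19 = 6
RHS: x^3 + 13 x + 4 = 4^3 + 13*4 + 4 mod 19 = 6
LHS = RHS

Yes, on the curve


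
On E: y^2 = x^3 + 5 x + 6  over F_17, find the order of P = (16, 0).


Compute successive multiples of P until we hit O:
  1P = (16, 0)
  2P = O

ord(P) = 2


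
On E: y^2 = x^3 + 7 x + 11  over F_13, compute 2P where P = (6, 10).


k = 2 = 10_2 (binary, LSB first: 01)
Double-and-add from P = (6, 10):
  bit 0 = 0: acc unchanged = O
  bit 1 = 1: acc = O + (4, 8) = (4, 8)

2P = (4, 8)


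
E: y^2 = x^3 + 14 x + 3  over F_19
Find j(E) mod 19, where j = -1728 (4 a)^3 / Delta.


Delta = -16(4 a^3 + 27 b^2) mod 19 = 8
-1728 * (4 a)^3 = -1728 * (4*14)^3 mod 19 = 18
j = 18 * 8^(-1) mod 19 = 7

j = 7 (mod 19)


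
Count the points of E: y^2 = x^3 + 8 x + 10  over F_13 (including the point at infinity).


For each x in F_13, count y with y^2 = x^3 + 8 x + 10 mod 13:
  x = 0: RHS = 10, y in [6, 7]  -> 2 point(s)
  x = 3: RHS = 9, y in [3, 10]  -> 2 point(s)
  x = 6: RHS = 1, y in [1, 12]  -> 2 point(s)
  x = 8: RHS = 1, y in [1, 12]  -> 2 point(s)
  x = 11: RHS = 12, y in [5, 8]  -> 2 point(s)
  x = 12: RHS = 1, y in [1, 12]  -> 2 point(s)
Affine points: 12. Add the point at infinity: total = 13.

#E(F_13) = 13


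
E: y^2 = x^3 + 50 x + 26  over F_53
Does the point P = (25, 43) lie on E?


Check whether y^2 = x^3 + 50 x + 26 (mod 53) for (x, y) = (25, 43).
LHS: y^2 = 43^2 mod 53 = 47
RHS: x^3 + 50 x + 26 = 25^3 + 50*25 + 26 mod 53 = 47
LHS = RHS

Yes, on the curve


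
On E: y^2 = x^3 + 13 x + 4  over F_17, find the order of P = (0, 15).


Compute successive multiples of P until we hit O:
  1P = (0, 15)
  2P = (1, 1)
  3P = (8, 12)
  4P = (11, 4)
  5P = (7, 9)
  6P = (9, 0)
  7P = (7, 8)
  8P = (11, 13)
  ... (continuing to 12P)
  12P = O

ord(P) = 12


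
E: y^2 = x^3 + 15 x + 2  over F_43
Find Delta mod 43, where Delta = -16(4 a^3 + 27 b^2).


4 a^3 + 27 b^2 = 4*15^3 + 27*2^2 = 13500 + 108 = 13608
Delta = -16 * (13608) = -217728
Delta mod 43 = 24

Delta = 24 (mod 43)


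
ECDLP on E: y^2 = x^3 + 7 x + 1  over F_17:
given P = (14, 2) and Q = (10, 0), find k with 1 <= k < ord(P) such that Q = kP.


Enumerate multiples of P until we hit Q = (10, 0):
  1P = (14, 2)
  2P = (6, 15)
  3P = (10, 0)
Match found at i = 3.

k = 3


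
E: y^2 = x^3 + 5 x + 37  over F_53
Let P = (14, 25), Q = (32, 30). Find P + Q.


P != Q, so use the chord formula.
s = (y2 - y1) / (x2 - x1) = (5) / (18) mod 53 = 15
x3 = s^2 - x1 - x2 mod 53 = 15^2 - 14 - 32 = 20
y3 = s (x1 - x3) - y1 mod 53 = 15 * (14 - 20) - 25 = 44

P + Q = (20, 44)


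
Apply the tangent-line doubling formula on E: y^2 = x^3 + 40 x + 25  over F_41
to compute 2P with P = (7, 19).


Doubling: s = (3 x1^2 + a) / (2 y1)
s = (3*7^2 + 40) / (2*19) mod 41 = 6
x3 = s^2 - 2 x1 mod 41 = 6^2 - 2*7 = 22
y3 = s (x1 - x3) - y1 mod 41 = 6 * (7 - 22) - 19 = 14

2P = (22, 14)


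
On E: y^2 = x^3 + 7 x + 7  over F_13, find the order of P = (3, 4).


Compute successive multiples of P until we hit O:
  1P = (3, 4)
  2P = (8, 4)
  3P = (2, 9)
  4P = (7, 3)
  5P = (12, 8)
  6P = (12, 5)
  7P = (7, 10)
  8P = (2, 4)
  ... (continuing to 11P)
  11P = O

ord(P) = 11


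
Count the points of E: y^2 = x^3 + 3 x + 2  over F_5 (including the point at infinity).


For each x in F_5, count y with y^2 = x^3 + 3 x + 2 mod 5:
  x = 1: RHS = 1, y in [1, 4]  -> 2 point(s)
  x = 2: RHS = 1, y in [1, 4]  -> 2 point(s)
Affine points: 4. Add the point at infinity: total = 5.

#E(F_5) = 5


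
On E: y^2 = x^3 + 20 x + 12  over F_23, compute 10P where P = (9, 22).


k = 10 = 1010_2 (binary, LSB first: 0101)
Double-and-add from P = (9, 22):
  bit 0 = 0: acc unchanged = O
  bit 1 = 1: acc = O + (7, 14) = (7, 14)
  bit 2 = 0: acc unchanged = (7, 14)
  bit 3 = 1: acc = (7, 14) + (0, 9) = (9, 1)

10P = (9, 1)


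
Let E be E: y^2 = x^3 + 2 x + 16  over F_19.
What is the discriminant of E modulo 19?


4 a^3 + 27 b^2 = 4*2^3 + 27*16^2 = 32 + 6912 = 6944
Delta = -16 * (6944) = -111104
Delta mod 19 = 8

Delta = 8 (mod 19)


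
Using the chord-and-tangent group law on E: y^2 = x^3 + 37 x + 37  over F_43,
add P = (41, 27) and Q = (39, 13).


P != Q, so use the chord formula.
s = (y2 - y1) / (x2 - x1) = (29) / (41) mod 43 = 7
x3 = s^2 - x1 - x2 mod 43 = 7^2 - 41 - 39 = 12
y3 = s (x1 - x3) - y1 mod 43 = 7 * (41 - 12) - 27 = 4

P + Q = (12, 4)


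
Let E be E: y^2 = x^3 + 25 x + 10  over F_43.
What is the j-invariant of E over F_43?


Delta = -16(4 a^3 + 27 b^2) mod 43 = 23
-1728 * (4 a)^3 = -1728 * (4*25)^3 mod 43 = 21
j = 21 * 23^(-1) mod 43 = 14

j = 14 (mod 43)


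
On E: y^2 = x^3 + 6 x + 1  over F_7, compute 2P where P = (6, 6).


Doubling: s = (3 x1^2 + a) / (2 y1)
s = (3*6^2 + 6) / (2*6) mod 7 = 6
x3 = s^2 - 2 x1 mod 7 = 6^2 - 2*6 = 3
y3 = s (x1 - x3) - y1 mod 7 = 6 * (6 - 3) - 6 = 5

2P = (3, 5)


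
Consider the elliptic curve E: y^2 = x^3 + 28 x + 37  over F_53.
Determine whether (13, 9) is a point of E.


Check whether y^2 = x^3 + 28 x + 37 (mod 53) for (x, y) = (13, 9).
LHS: y^2 = 9^2 mod 53 = 28
RHS: x^3 + 28 x + 37 = 13^3 + 28*13 + 37 mod 53 = 1
LHS != RHS

No, not on the curve


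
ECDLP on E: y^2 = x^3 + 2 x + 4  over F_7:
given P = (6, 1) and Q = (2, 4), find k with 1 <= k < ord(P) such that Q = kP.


Enumerate multiples of P until we hit Q = (2, 4):
  1P = (6, 1)
  2P = (3, 3)
  3P = (0, 2)
  4P = (2, 3)
  5P = (1, 0)
  6P = (2, 4)
Match found at i = 6.

k = 6


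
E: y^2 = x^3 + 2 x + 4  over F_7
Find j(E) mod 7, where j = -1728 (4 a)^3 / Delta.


Delta = -16(4 a^3 + 27 b^2) mod 7 = 3
-1728 * (4 a)^3 = -1728 * (4*2)^3 mod 7 = 1
j = 1 * 3^(-1) mod 7 = 5

j = 5 (mod 7)


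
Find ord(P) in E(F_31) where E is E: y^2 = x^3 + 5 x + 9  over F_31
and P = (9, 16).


Compute successive multiples of P until we hit O:
  1P = (9, 16)
  2P = (13, 15)
  3P = (11, 0)
  4P = (13, 16)
  5P = (9, 15)
  6P = O

ord(P) = 6


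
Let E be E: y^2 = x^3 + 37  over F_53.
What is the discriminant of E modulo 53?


4 a^3 + 27 b^2 = 4*0^3 + 27*37^2 = 0 + 36963 = 36963
Delta = -16 * (36963) = -591408
Delta mod 53 = 19

Delta = 19 (mod 53)


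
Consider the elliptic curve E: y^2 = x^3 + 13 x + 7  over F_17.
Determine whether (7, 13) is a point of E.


Check whether y^2 = x^3 + 13 x + 7 (mod 17) for (x, y) = (7, 13).
LHS: y^2 = 13^2 mod 17 = 16
RHS: x^3 + 13 x + 7 = 7^3 + 13*7 + 7 mod 17 = 16
LHS = RHS

Yes, on the curve


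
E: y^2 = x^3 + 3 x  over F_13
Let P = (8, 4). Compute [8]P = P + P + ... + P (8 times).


k = 8 = 1000_2 (binary, LSB first: 0001)
Double-and-add from P = (8, 4):
  bit 0 = 0: acc unchanged = O
  bit 1 = 0: acc unchanged = O
  bit 2 = 0: acc unchanged = O
  bit 3 = 1: acc = O + (10, 4) = (10, 4)

8P = (10, 4)


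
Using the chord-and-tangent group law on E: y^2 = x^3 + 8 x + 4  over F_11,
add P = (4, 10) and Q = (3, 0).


P != Q, so use the chord formula.
s = (y2 - y1) / (x2 - x1) = (1) / (10) mod 11 = 10
x3 = s^2 - x1 - x2 mod 11 = 10^2 - 4 - 3 = 5
y3 = s (x1 - x3) - y1 mod 11 = 10 * (4 - 5) - 10 = 2

P + Q = (5, 2)


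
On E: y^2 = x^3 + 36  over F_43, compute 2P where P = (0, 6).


Doubling: s = (3 x1^2 + a) / (2 y1)
s = (3*0^2 + 0) / (2*6) mod 43 = 0
x3 = s^2 - 2 x1 mod 43 = 0^2 - 2*0 = 0
y3 = s (x1 - x3) - y1 mod 43 = 0 * (0 - 0) - 6 = 37

2P = (0, 37)


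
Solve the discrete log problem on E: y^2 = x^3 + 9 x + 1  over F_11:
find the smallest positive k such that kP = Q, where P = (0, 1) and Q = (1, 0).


Enumerate multiples of P until we hit Q = (1, 0):
  1P = (0, 1)
  2P = (1, 0)
Match found at i = 2.

k = 2


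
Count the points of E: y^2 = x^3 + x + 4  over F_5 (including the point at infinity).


For each x in F_5, count y with y^2 = x^3 + 1 x + 4 mod 5:
  x = 0: RHS = 4, y in [2, 3]  -> 2 point(s)
  x = 1: RHS = 1, y in [1, 4]  -> 2 point(s)
  x = 2: RHS = 4, y in [2, 3]  -> 2 point(s)
  x = 3: RHS = 4, y in [2, 3]  -> 2 point(s)
Affine points: 8. Add the point at infinity: total = 9.

#E(F_5) = 9


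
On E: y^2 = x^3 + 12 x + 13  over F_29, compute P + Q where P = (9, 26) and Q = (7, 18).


P != Q, so use the chord formula.
s = (y2 - y1) / (x2 - x1) = (21) / (27) mod 29 = 4
x3 = s^2 - x1 - x2 mod 29 = 4^2 - 9 - 7 = 0
y3 = s (x1 - x3) - y1 mod 29 = 4 * (9 - 0) - 26 = 10

P + Q = (0, 10)


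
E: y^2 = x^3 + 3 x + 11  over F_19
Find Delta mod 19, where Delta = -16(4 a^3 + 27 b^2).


4 a^3 + 27 b^2 = 4*3^3 + 27*11^2 = 108 + 3267 = 3375
Delta = -16 * (3375) = -54000
Delta mod 19 = 17

Delta = 17 (mod 19)


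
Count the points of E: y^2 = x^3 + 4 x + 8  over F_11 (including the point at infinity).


For each x in F_11, count y with y^2 = x^3 + 4 x + 8 mod 11:
  x = 3: RHS = 3, y in [5, 6]  -> 2 point(s)
  x = 4: RHS = 0, y in [0]  -> 1 point(s)
  x = 7: RHS = 5, y in [4, 7]  -> 2 point(s)
  x = 9: RHS = 3, y in [5, 6]  -> 2 point(s)
  x = 10: RHS = 3, y in [5, 6]  -> 2 point(s)
Affine points: 9. Add the point at infinity: total = 10.

#E(F_11) = 10


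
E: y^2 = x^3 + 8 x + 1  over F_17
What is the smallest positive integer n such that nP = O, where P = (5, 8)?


Compute successive multiples of P until we hit O:
  1P = (5, 8)
  2P = (11, 14)
  3P = (2, 12)
  4P = (8, 13)
  5P = (3, 1)
  6P = (0, 1)
  7P = (16, 14)
  8P = (14, 1)
  ... (continuing to 19P)
  19P = O

ord(P) = 19


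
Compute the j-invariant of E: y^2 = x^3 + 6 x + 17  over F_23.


Delta = -16(4 a^3 + 27 b^2) mod 23 = 18
-1728 * (4 a)^3 = -1728 * (4*6)^3 mod 23 = 20
j = 20 * 18^(-1) mod 23 = 19

j = 19 (mod 23)


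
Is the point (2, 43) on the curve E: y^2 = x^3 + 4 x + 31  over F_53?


Check whether y^2 = x^3 + 4 x + 31 (mod 53) for (x, y) = (2, 43).
LHS: y^2 = 43^2 mod 53 = 47
RHS: x^3 + 4 x + 31 = 2^3 + 4*2 + 31 mod 53 = 47
LHS = RHS

Yes, on the curve


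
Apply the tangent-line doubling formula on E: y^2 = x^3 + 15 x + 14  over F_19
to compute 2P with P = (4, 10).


Doubling: s = (3 x1^2 + a) / (2 y1)
s = (3*4^2 + 15) / (2*10) mod 19 = 6
x3 = s^2 - 2 x1 mod 19 = 6^2 - 2*4 = 9
y3 = s (x1 - x3) - y1 mod 19 = 6 * (4 - 9) - 10 = 17

2P = (9, 17)


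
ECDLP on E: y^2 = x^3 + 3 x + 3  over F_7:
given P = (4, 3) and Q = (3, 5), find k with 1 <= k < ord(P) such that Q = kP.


Enumerate multiples of P until we hit Q = (3, 5):
  1P = (4, 3)
  2P = (3, 2)
  3P = (1, 0)
  4P = (3, 5)
Match found at i = 4.

k = 4


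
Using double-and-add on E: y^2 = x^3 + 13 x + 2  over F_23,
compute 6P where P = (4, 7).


k = 6 = 110_2 (binary, LSB first: 011)
Double-and-add from P = (4, 7):
  bit 0 = 0: acc unchanged = O
  bit 1 = 1: acc = O + (5, 10) = (5, 10)
  bit 2 = 1: acc = (5, 10) + (2, 17) = (1, 19)

6P = (1, 19)


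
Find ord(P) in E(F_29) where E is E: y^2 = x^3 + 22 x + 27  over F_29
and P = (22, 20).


Compute successive multiples of P until we hit O:
  1P = (22, 20)
  2P = (19, 5)
  3P = (13, 25)
  4P = (14, 11)
  5P = (21, 21)
  6P = (16, 3)
  7P = (24, 13)
  8P = (17, 6)
  ... (continuing to 38P)
  38P = O

ord(P) = 38


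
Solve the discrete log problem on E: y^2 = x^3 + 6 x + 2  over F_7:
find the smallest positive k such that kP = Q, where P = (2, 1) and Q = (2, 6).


Enumerate multiples of P until we hit Q = (2, 6):
  1P = (2, 1)
  2P = (0, 3)
  3P = (6, 3)
  4P = (1, 3)
  5P = (1, 4)
  6P = (6, 4)
  7P = (0, 4)
  8P = (2, 6)
Match found at i = 8.

k = 8


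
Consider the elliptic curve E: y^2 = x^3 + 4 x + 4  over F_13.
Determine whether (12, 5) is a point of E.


Check whether y^2 = x^3 + 4 x + 4 (mod 13) for (x, y) = (12, 5).
LHS: y^2 = 5^2 mod 13 = 12
RHS: x^3 + 4 x + 4 = 12^3 + 4*12 + 4 mod 13 = 12
LHS = RHS

Yes, on the curve


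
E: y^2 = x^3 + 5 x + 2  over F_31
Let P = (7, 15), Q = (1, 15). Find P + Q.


P != Q, so use the chord formula.
s = (y2 - y1) / (x2 - x1) = (0) / (25) mod 31 = 0
x3 = s^2 - x1 - x2 mod 31 = 0^2 - 7 - 1 = 23
y3 = s (x1 - x3) - y1 mod 31 = 0 * (7 - 23) - 15 = 16

P + Q = (23, 16)


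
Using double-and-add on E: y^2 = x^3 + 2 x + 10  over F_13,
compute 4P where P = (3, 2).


k = 4 = 100_2 (binary, LSB first: 001)
Double-and-add from P = (3, 2):
  bit 0 = 0: acc unchanged = O
  bit 1 = 0: acc unchanged = O
  bit 2 = 1: acc = O + (10, 4) = (10, 4)

4P = (10, 4)


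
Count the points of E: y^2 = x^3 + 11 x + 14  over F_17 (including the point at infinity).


For each x in F_17, count y with y^2 = x^3 + 11 x + 14 mod 17:
  x = 1: RHS = 9, y in [3, 14]  -> 2 point(s)
  x = 7: RHS = 9, y in [3, 14]  -> 2 point(s)
  x = 8: RHS = 2, y in [6, 11]  -> 2 point(s)
  x = 9: RHS = 9, y in [3, 14]  -> 2 point(s)
  x = 10: RHS = 2, y in [6, 11]  -> 2 point(s)
  x = 11: RHS = 4, y in [2, 15]  -> 2 point(s)
  x = 12: RHS = 4, y in [2, 15]  -> 2 point(s)
  x = 13: RHS = 8, y in [5, 12]  -> 2 point(s)
  x = 15: RHS = 1, y in [1, 16]  -> 2 point(s)
  x = 16: RHS = 2, y in [6, 11]  -> 2 point(s)
Affine points: 20. Add the point at infinity: total = 21.

#E(F_17) = 21


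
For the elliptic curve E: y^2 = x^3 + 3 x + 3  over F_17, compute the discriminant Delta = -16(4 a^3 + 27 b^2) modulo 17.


4 a^3 + 27 b^2 = 4*3^3 + 27*3^2 = 108 + 243 = 351
Delta = -16 * (351) = -5616
Delta mod 17 = 11

Delta = 11 (mod 17)


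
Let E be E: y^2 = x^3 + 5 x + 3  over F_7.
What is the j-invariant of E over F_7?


Delta = -16(4 a^3 + 27 b^2) mod 7 = 5
-1728 * (4 a)^3 = -1728 * (4*5)^3 mod 7 = 6
j = 6 * 5^(-1) mod 7 = 4

j = 4 (mod 7)


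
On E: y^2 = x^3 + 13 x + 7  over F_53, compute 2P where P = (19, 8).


Doubling: s = (3 x1^2 + a) / (2 y1)
s = (3*19^2 + 13) / (2*8) mod 53 = 42
x3 = s^2 - 2 x1 mod 53 = 42^2 - 2*19 = 30
y3 = s (x1 - x3) - y1 mod 53 = 42 * (19 - 30) - 8 = 7

2P = (30, 7)


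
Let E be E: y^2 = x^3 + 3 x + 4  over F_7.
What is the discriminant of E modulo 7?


4 a^3 + 27 b^2 = 4*3^3 + 27*4^2 = 108 + 432 = 540
Delta = -16 * (540) = -8640
Delta mod 7 = 5

Delta = 5 (mod 7)


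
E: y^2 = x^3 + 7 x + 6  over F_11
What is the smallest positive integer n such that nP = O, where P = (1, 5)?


Compute successive multiples of P until we hit O:
  1P = (1, 5)
  2P = (10, 8)
  3P = (5, 1)
  4P = (6, 0)
  5P = (5, 10)
  6P = (10, 3)
  7P = (1, 6)
  8P = O

ord(P) = 8


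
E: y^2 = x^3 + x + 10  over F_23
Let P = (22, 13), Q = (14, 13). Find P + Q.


P != Q, so use the chord formula.
s = (y2 - y1) / (x2 - x1) = (0) / (15) mod 23 = 0
x3 = s^2 - x1 - x2 mod 23 = 0^2 - 22 - 14 = 10
y3 = s (x1 - x3) - y1 mod 23 = 0 * (22 - 10) - 13 = 10

P + Q = (10, 10)


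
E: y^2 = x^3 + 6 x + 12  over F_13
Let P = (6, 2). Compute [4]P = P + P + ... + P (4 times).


k = 4 = 100_2 (binary, LSB first: 001)
Double-and-add from P = (6, 2):
  bit 0 = 0: acc unchanged = O
  bit 1 = 0: acc unchanged = O
  bit 2 = 1: acc = O + (8, 0) = (8, 0)

4P = (8, 0)


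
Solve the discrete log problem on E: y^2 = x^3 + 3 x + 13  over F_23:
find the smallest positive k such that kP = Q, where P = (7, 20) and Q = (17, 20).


Enumerate multiples of P until we hit Q = (17, 20):
  1P = (7, 20)
  2P = (13, 15)
  3P = (12, 11)
  4P = (10, 13)
  5P = (14, 4)
  6P = (3, 7)
  7P = (2, 2)
  8P = (15, 11)
  9P = (17, 20)
Match found at i = 9.

k = 9


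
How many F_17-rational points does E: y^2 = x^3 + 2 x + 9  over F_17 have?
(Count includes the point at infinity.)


For each x in F_17, count y with y^2 = x^3 + 2 x + 9 mod 17:
  x = 0: RHS = 9, y in [3, 14]  -> 2 point(s)
  x = 2: RHS = 4, y in [2, 15]  -> 2 point(s)
  x = 3: RHS = 8, y in [5, 12]  -> 2 point(s)
  x = 4: RHS = 13, y in [8, 9]  -> 2 point(s)
  x = 5: RHS = 8, y in [5, 12]  -> 2 point(s)
  x = 6: RHS = 16, y in [4, 13]  -> 2 point(s)
  x = 7: RHS = 9, y in [3, 14]  -> 2 point(s)
  x = 9: RHS = 8, y in [5, 12]  -> 2 point(s)
  x = 10: RHS = 9, y in [3, 14]  -> 2 point(s)
  x = 11: RHS = 2, y in [6, 11]  -> 2 point(s)
Affine points: 20. Add the point at infinity: total = 21.

#E(F_17) = 21


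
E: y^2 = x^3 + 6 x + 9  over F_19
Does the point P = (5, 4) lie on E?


Check whether y^2 = x^3 + 6 x + 9 (mod 19) for (x, y) = (5, 4).
LHS: y^2 = 4^2 mod 19 = 16
RHS: x^3 + 6 x + 9 = 5^3 + 6*5 + 9 mod 19 = 12
LHS != RHS

No, not on the curve


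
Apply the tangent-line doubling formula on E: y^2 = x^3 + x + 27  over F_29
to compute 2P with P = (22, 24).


Doubling: s = (3 x1^2 + a) / (2 y1)
s = (3*22^2 + 1) / (2*24) mod 29 = 20
x3 = s^2 - 2 x1 mod 29 = 20^2 - 2*22 = 8
y3 = s (x1 - x3) - y1 mod 29 = 20 * (22 - 8) - 24 = 24

2P = (8, 24)


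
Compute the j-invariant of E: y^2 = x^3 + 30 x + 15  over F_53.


Delta = -16(4 a^3 + 27 b^2) mod 53 = 14
-1728 * (4 a)^3 = -1728 * (4*30)^3 mod 53 = 13
j = 13 * 14^(-1) mod 53 = 35

j = 35 (mod 53)


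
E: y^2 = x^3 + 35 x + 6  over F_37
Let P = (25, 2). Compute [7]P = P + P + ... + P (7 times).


k = 7 = 111_2 (binary, LSB first: 111)
Double-and-add from P = (25, 2):
  bit 0 = 1: acc = O + (25, 2) = (25, 2)
  bit 1 = 1: acc = (25, 2) + (27, 5) = (15, 13)
  bit 2 = 1: acc = (15, 13) + (23, 18) = (15, 24)

7P = (15, 24)


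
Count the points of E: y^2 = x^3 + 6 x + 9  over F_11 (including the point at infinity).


For each x in F_11, count y with y^2 = x^3 + 6 x + 9 mod 11:
  x = 0: RHS = 9, y in [3, 8]  -> 2 point(s)
  x = 1: RHS = 5, y in [4, 7]  -> 2 point(s)
  x = 4: RHS = 9, y in [3, 8]  -> 2 point(s)
  x = 7: RHS = 9, y in [3, 8]  -> 2 point(s)
  x = 9: RHS = 0, y in [0]  -> 1 point(s)
Affine points: 9. Add the point at infinity: total = 10.

#E(F_11) = 10


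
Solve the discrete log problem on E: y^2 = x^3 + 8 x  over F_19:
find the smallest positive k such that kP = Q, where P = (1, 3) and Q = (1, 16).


Enumerate multiples of P until we hit Q = (1, 16):
  1P = (1, 3)
  2P = (4, 1)
  3P = (6, 13)
  4P = (16, 5)
  5P = (7, 0)
  6P = (16, 14)
  7P = (6, 6)
  8P = (4, 18)
  9P = (1, 16)
Match found at i = 9.

k = 9


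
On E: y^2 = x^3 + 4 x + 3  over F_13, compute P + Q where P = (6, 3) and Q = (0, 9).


P != Q, so use the chord formula.
s = (y2 - y1) / (x2 - x1) = (6) / (7) mod 13 = 12
x3 = s^2 - x1 - x2 mod 13 = 12^2 - 6 - 0 = 8
y3 = s (x1 - x3) - y1 mod 13 = 12 * (6 - 8) - 3 = 12

P + Q = (8, 12)


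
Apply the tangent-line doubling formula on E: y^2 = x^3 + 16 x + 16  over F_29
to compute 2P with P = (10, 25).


Doubling: s = (3 x1^2 + a) / (2 y1)
s = (3*10^2 + 16) / (2*25) mod 29 = 4
x3 = s^2 - 2 x1 mod 29 = 4^2 - 2*10 = 25
y3 = s (x1 - x3) - y1 mod 29 = 4 * (10 - 25) - 25 = 2

2P = (25, 2)


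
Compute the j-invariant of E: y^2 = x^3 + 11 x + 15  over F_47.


Delta = -16(4 a^3 + 27 b^2) mod 47 = 23
-1728 * (4 a)^3 = -1728 * (4*11)^3 mod 47 = 32
j = 32 * 23^(-1) mod 47 = 30

j = 30 (mod 47)


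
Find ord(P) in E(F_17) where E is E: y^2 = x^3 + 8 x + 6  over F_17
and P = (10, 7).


Compute successive multiples of P until we hit O:
  1P = (10, 7)
  2P = (5, 1)
  3P = (15, 4)
  4P = (8, 2)
  5P = (1, 7)
  6P = (6, 10)
  7P = (9, 5)
  8P = (2, 9)
  ... (continuing to 18P)
  18P = O

ord(P) = 18


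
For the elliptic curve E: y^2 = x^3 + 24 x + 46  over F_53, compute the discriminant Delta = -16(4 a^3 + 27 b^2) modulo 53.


4 a^3 + 27 b^2 = 4*24^3 + 27*46^2 = 55296 + 57132 = 112428
Delta = -16 * (112428) = -1798848
Delta mod 53 = 25

Delta = 25 (mod 53)


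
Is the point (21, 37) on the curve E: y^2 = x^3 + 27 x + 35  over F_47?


Check whether y^2 = x^3 + 27 x + 35 (mod 47) for (x, y) = (21, 37).
LHS: y^2 = 37^2 mod 47 = 6
RHS: x^3 + 27 x + 35 = 21^3 + 27*21 + 35 mod 47 = 40
LHS != RHS

No, not on the curve


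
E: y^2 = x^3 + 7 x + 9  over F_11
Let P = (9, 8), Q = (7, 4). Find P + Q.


P != Q, so use the chord formula.
s = (y2 - y1) / (x2 - x1) = (7) / (9) mod 11 = 2
x3 = s^2 - x1 - x2 mod 11 = 2^2 - 9 - 7 = 10
y3 = s (x1 - x3) - y1 mod 11 = 2 * (9 - 10) - 8 = 1

P + Q = (10, 1)


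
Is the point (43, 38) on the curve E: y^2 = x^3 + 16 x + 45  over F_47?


Check whether y^2 = x^3 + 16 x + 45 (mod 47) for (x, y) = (43, 38).
LHS: y^2 = 38^2 mod 47 = 34
RHS: x^3 + 16 x + 45 = 43^3 + 16*43 + 45 mod 47 = 11
LHS != RHS

No, not on the curve


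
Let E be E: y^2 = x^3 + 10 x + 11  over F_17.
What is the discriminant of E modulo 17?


4 a^3 + 27 b^2 = 4*10^3 + 27*11^2 = 4000 + 3267 = 7267
Delta = -16 * (7267) = -116272
Delta mod 17 = 8

Delta = 8 (mod 17)


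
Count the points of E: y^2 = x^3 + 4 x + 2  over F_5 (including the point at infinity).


For each x in F_5, count y with y^2 = x^3 + 4 x + 2 mod 5:
  x = 3: RHS = 1, y in [1, 4]  -> 2 point(s)
Affine points: 2. Add the point at infinity: total = 3.

#E(F_5) = 3


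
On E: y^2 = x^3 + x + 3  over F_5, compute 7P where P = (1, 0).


k = 7 = 111_2 (binary, LSB first: 111)
Double-and-add from P = (1, 0):
  bit 0 = 1: acc = O + (1, 0) = (1, 0)
  bit 1 = 1: acc = (1, 0) + O = (1, 0)
  bit 2 = 1: acc = (1, 0) + O = (1, 0)

7P = (1, 0)


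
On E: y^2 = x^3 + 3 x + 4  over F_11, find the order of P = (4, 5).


Compute successive multiples of P until we hit O:
  1P = (4, 5)
  2P = (8, 1)
  3P = (0, 2)
  4P = (0, 9)
  5P = (8, 10)
  6P = (4, 6)
  7P = O

ord(P) = 7


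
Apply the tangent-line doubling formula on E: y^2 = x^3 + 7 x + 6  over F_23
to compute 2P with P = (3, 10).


Doubling: s = (3 x1^2 + a) / (2 y1)
s = (3*3^2 + 7) / (2*10) mod 23 = 4
x3 = s^2 - 2 x1 mod 23 = 4^2 - 2*3 = 10
y3 = s (x1 - x3) - y1 mod 23 = 4 * (3 - 10) - 10 = 8

2P = (10, 8)


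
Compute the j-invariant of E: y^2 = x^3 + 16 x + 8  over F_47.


Delta = -16(4 a^3 + 27 b^2) mod 47 = 10
-1728 * (4 a)^3 = -1728 * (4*16)^3 mod 47 = 40
j = 40 * 10^(-1) mod 47 = 4

j = 4 (mod 47)


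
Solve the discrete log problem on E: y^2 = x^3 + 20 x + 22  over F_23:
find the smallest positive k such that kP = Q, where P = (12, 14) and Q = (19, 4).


Enumerate multiples of P until we hit Q = (19, 4):
  1P = (12, 14)
  2P = (8, 21)
  3P = (19, 4)
Match found at i = 3.

k = 3


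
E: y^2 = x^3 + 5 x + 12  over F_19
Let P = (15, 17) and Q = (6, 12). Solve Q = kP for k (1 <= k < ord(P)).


Enumerate multiples of P until we hit Q = (6, 12):
  1P = (15, 17)
  2P = (9, 8)
  3P = (2, 12)
  4P = (18, 14)
  5P = (6, 12)
Match found at i = 5.

k = 5


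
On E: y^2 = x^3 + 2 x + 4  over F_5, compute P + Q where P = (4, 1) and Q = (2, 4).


P != Q, so use the chord formula.
s = (y2 - y1) / (x2 - x1) = (3) / (3) mod 5 = 1
x3 = s^2 - x1 - x2 mod 5 = 1^2 - 4 - 2 = 0
y3 = s (x1 - x3) - y1 mod 5 = 1 * (4 - 0) - 1 = 3

P + Q = (0, 3)


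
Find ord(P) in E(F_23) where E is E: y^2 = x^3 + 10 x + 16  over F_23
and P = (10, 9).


Compute successive multiples of P until we hit O:
  1P = (10, 9)
  2P = (6, 19)
  3P = (19, 2)
  4P = (0, 19)
  5P = (14, 18)
  6P = (17, 4)
  7P = (12, 22)
  8P = (3, 2)
  ... (continuing to 23P)
  23P = O

ord(P) = 23


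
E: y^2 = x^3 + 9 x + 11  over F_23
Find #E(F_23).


For each x in F_23, count y with y^2 = x^3 + 9 x + 11 mod 23:
  x = 7: RHS = 3, y in [7, 16]  -> 2 point(s)
  x = 9: RHS = 16, y in [4, 19]  -> 2 point(s)
  x = 13: RHS = 2, y in [5, 18]  -> 2 point(s)
  x = 14: RHS = 6, y in [11, 12]  -> 2 point(s)
  x = 15: RHS = 2, y in [5, 18]  -> 2 point(s)
  x = 18: RHS = 2, y in [5, 18]  -> 2 point(s)
  x = 19: RHS = 3, y in [7, 16]  -> 2 point(s)
  x = 20: RHS = 3, y in [7, 16]  -> 2 point(s)
  x = 21: RHS = 8, y in [10, 13]  -> 2 point(s)
  x = 22: RHS = 1, y in [1, 22]  -> 2 point(s)
Affine points: 20. Add the point at infinity: total = 21.

#E(F_23) = 21


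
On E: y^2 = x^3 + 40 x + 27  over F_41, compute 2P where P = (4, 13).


Doubling: s = (3 x1^2 + a) / (2 y1)
s = (3*4^2 + 40) / (2*13) mod 41 = 16
x3 = s^2 - 2 x1 mod 41 = 16^2 - 2*4 = 2
y3 = s (x1 - x3) - y1 mod 41 = 16 * (4 - 2) - 13 = 19

2P = (2, 19)


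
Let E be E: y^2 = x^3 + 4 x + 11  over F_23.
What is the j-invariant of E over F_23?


Delta = -16(4 a^3 + 27 b^2) mod 23 = 5
-1728 * (4 a)^3 = -1728 * (4*4)^3 mod 23 = 17
j = 17 * 5^(-1) mod 23 = 8

j = 8 (mod 23)


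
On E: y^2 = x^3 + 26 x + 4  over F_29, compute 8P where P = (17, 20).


k = 8 = 1000_2 (binary, LSB first: 0001)
Double-and-add from P = (17, 20):
  bit 0 = 0: acc unchanged = O
  bit 1 = 0: acc unchanged = O
  bit 2 = 0: acc unchanged = O
  bit 3 = 1: acc = O + (7, 6) = (7, 6)

8P = (7, 6)


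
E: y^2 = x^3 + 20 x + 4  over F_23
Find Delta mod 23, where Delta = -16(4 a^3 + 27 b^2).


4 a^3 + 27 b^2 = 4*20^3 + 27*4^2 = 32000 + 432 = 32432
Delta = -16 * (32432) = -518912
Delta mod 23 = 14

Delta = 14 (mod 23)


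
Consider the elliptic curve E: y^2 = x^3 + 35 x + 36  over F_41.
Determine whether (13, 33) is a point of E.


Check whether y^2 = x^3 + 35 x + 36 (mod 41) for (x, y) = (13, 33).
LHS: y^2 = 33^2 mod 41 = 23
RHS: x^3 + 35 x + 36 = 13^3 + 35*13 + 36 mod 41 = 23
LHS = RHS

Yes, on the curve


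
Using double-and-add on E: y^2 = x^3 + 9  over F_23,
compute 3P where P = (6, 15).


k = 3 = 11_2 (binary, LSB first: 11)
Double-and-add from P = (6, 15):
  bit 0 = 1: acc = O + (6, 15) = (6, 15)
  bit 1 = 1: acc = (6, 15) + (12, 14) = (21, 22)

3P = (21, 22)


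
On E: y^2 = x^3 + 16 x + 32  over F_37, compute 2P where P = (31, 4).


Doubling: s = (3 x1^2 + a) / (2 y1)
s = (3*31^2 + 16) / (2*4) mod 37 = 34
x3 = s^2 - 2 x1 mod 37 = 34^2 - 2*31 = 21
y3 = s (x1 - x3) - y1 mod 37 = 34 * (31 - 21) - 4 = 3

2P = (21, 3)


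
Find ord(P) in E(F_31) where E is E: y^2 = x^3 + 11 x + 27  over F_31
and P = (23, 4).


Compute successive multiples of P until we hit O:
  1P = (23, 4)
  2P = (21, 8)
  3P = (22, 25)
  4P = (24, 17)
  5P = (29, 11)
  6P = (26, 8)
  7P = (1, 15)
  8P = (15, 23)
  ... (continuing to 25P)
  25P = O

ord(P) = 25


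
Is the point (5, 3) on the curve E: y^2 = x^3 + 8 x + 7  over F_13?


Check whether y^2 = x^3 + 8 x + 7 (mod 13) for (x, y) = (5, 3).
LHS: y^2 = 3^2 mod 13 = 9
RHS: x^3 + 8 x + 7 = 5^3 + 8*5 + 7 mod 13 = 3
LHS != RHS

No, not on the curve


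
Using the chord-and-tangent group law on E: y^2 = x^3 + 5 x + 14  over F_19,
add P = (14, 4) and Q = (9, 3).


P != Q, so use the chord formula.
s = (y2 - y1) / (x2 - x1) = (18) / (14) mod 19 = 4
x3 = s^2 - x1 - x2 mod 19 = 4^2 - 14 - 9 = 12
y3 = s (x1 - x3) - y1 mod 19 = 4 * (14 - 12) - 4 = 4

P + Q = (12, 4)


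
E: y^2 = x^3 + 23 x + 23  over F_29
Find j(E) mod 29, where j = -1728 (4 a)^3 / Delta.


Delta = -16(4 a^3 + 27 b^2) mod 29 = 12
-1728 * (4 a)^3 = -1728 * (4*23)^3 mod 29 = 21
j = 21 * 12^(-1) mod 29 = 9

j = 9 (mod 29)


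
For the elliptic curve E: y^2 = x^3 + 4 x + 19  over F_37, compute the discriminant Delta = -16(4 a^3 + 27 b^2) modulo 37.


4 a^3 + 27 b^2 = 4*4^3 + 27*19^2 = 256 + 9747 = 10003
Delta = -16 * (10003) = -160048
Delta mod 37 = 14

Delta = 14 (mod 37)


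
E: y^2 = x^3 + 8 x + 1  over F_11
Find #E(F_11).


For each x in F_11, count y with y^2 = x^3 + 8 x + 1 mod 11:
  x = 0: RHS = 1, y in [1, 10]  -> 2 point(s)
  x = 2: RHS = 3, y in [5, 6]  -> 2 point(s)
  x = 4: RHS = 9, y in [3, 8]  -> 2 point(s)
  x = 5: RHS = 1, y in [1, 10]  -> 2 point(s)
  x = 6: RHS = 1, y in [1, 10]  -> 2 point(s)
  x = 7: RHS = 4, y in [2, 9]  -> 2 point(s)
  x = 8: RHS = 5, y in [4, 7]  -> 2 point(s)
  x = 10: RHS = 3, y in [5, 6]  -> 2 point(s)
Affine points: 16. Add the point at infinity: total = 17.

#E(F_11) = 17


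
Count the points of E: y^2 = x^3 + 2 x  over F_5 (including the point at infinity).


For each x in F_5, count y with y^2 = x^3 + 2 x + 0 mod 5:
  x = 0: RHS = 0, y in [0]  -> 1 point(s)
Affine points: 1. Add the point at infinity: total = 2.

#E(F_5) = 2


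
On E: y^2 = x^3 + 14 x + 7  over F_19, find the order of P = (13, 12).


Compute successive multiples of P until we hit O:
  1P = (13, 12)
  2P = (10, 8)
  3P = (2, 9)
  4P = (8, 17)
  5P = (18, 12)
  6P = (7, 7)
  7P = (15, 18)
  8P = (0, 8)
  ... (continuing to 22P)
  22P = O

ord(P) = 22


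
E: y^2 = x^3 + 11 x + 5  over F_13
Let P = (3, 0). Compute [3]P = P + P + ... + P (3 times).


k = 3 = 11_2 (binary, LSB first: 11)
Double-and-add from P = (3, 0):
  bit 0 = 1: acc = O + (3, 0) = (3, 0)
  bit 1 = 1: acc = (3, 0) + O = (3, 0)

3P = (3, 0)


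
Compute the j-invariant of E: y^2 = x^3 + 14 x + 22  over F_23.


Delta = -16(4 a^3 + 27 b^2) mod 23 = 17
-1728 * (4 a)^3 = -1728 * (4*14)^3 mod 23 = 13
j = 13 * 17^(-1) mod 23 = 17

j = 17 (mod 23)


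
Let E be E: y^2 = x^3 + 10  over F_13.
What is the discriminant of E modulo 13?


4 a^3 + 27 b^2 = 4*0^3 + 27*10^2 = 0 + 2700 = 2700
Delta = -16 * (2700) = -43200
Delta mod 13 = 12

Delta = 12 (mod 13)


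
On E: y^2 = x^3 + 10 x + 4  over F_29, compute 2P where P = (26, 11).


Doubling: s = (3 x1^2 + a) / (2 y1)
s = (3*26^2 + 10) / (2*11) mod 29 = 3
x3 = s^2 - 2 x1 mod 29 = 3^2 - 2*26 = 15
y3 = s (x1 - x3) - y1 mod 29 = 3 * (26 - 15) - 11 = 22

2P = (15, 22)


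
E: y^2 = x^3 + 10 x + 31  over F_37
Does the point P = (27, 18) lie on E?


Check whether y^2 = x^3 + 10 x + 31 (mod 37) for (x, y) = (27, 18).
LHS: y^2 = 18^2 mod 37 = 28
RHS: x^3 + 10 x + 31 = 27^3 + 10*27 + 31 mod 37 = 4
LHS != RHS

No, not on the curve


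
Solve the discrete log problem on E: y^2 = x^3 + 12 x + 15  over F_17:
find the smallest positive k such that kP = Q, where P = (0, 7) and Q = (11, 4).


Enumerate multiples of P until we hit Q = (11, 4):
  1P = (0, 7)
  2P = (16, 6)
  3P = (2, 8)
  4P = (11, 13)
  5P = (7, 0)
  6P = (11, 4)
Match found at i = 6.

k = 6


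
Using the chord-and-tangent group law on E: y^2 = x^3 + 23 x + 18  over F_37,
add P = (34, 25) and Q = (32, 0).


P != Q, so use the chord formula.
s = (y2 - y1) / (x2 - x1) = (12) / (35) mod 37 = 31
x3 = s^2 - x1 - x2 mod 37 = 31^2 - 34 - 32 = 7
y3 = s (x1 - x3) - y1 mod 37 = 31 * (34 - 7) - 25 = 35

P + Q = (7, 35)


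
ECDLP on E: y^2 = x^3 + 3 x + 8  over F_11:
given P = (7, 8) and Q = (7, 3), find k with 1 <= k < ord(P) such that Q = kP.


Enumerate multiples of P until we hit Q = (7, 3):
  1P = (7, 8)
  2P = (6, 0)
  3P = (7, 3)
Match found at i = 3.

k = 3


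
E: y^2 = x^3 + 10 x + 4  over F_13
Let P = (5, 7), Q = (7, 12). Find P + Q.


P != Q, so use the chord formula.
s = (y2 - y1) / (x2 - x1) = (5) / (2) mod 13 = 9
x3 = s^2 - x1 - x2 mod 13 = 9^2 - 5 - 7 = 4
y3 = s (x1 - x3) - y1 mod 13 = 9 * (5 - 4) - 7 = 2

P + Q = (4, 2)


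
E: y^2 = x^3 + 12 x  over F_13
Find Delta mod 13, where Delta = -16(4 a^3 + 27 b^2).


4 a^3 + 27 b^2 = 4*12^3 + 27*0^2 = 6912 + 0 = 6912
Delta = -16 * (6912) = -110592
Delta mod 13 = 12

Delta = 12 (mod 13)


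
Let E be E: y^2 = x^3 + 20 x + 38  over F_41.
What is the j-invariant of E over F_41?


Delta = -16(4 a^3 + 27 b^2) mod 41 = 15
-1728 * (4 a)^3 = -1728 * (4*20)^3 mod 41 = 7
j = 7 * 15^(-1) mod 41 = 36

j = 36 (mod 41)


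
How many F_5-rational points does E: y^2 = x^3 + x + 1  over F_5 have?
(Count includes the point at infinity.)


For each x in F_5, count y with y^2 = x^3 + 1 x + 1 mod 5:
  x = 0: RHS = 1, y in [1, 4]  -> 2 point(s)
  x = 2: RHS = 1, y in [1, 4]  -> 2 point(s)
  x = 3: RHS = 1, y in [1, 4]  -> 2 point(s)
  x = 4: RHS = 4, y in [2, 3]  -> 2 point(s)
Affine points: 8. Add the point at infinity: total = 9.

#E(F_5) = 9


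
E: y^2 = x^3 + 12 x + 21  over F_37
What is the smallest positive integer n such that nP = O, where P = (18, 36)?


Compute successive multiples of P until we hit O:
  1P = (18, 36)
  2P = (11, 35)
  3P = (5, 24)
  4P = (5, 13)
  5P = (11, 2)
  6P = (18, 1)
  7P = O

ord(P) = 7


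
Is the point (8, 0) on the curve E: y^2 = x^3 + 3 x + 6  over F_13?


Check whether y^2 = x^3 + 3 x + 6 (mod 13) for (x, y) = (8, 0).
LHS: y^2 = 0^2 mod 13 = 0
RHS: x^3 + 3 x + 6 = 8^3 + 3*8 + 6 mod 13 = 9
LHS != RHS

No, not on the curve


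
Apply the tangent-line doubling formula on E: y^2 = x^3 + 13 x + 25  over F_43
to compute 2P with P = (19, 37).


Doubling: s = (3 x1^2 + a) / (2 y1)
s = (3*19^2 + 13) / (2*37) mod 43 = 9
x3 = s^2 - 2 x1 mod 43 = 9^2 - 2*19 = 0
y3 = s (x1 - x3) - y1 mod 43 = 9 * (19 - 0) - 37 = 5

2P = (0, 5)


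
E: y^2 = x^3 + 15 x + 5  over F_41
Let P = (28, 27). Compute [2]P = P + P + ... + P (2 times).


k = 2 = 10_2 (binary, LSB first: 01)
Double-and-add from P = (28, 27):
  bit 0 = 0: acc unchanged = O
  bit 1 = 1: acc = O + (1, 29) = (1, 29)

2P = (1, 29)


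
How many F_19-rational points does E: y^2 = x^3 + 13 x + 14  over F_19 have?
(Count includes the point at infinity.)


For each x in F_19, count y with y^2 = x^3 + 13 x + 14 mod 19:
  x = 1: RHS = 9, y in [3, 16]  -> 2 point(s)
  x = 3: RHS = 4, y in [2, 17]  -> 2 point(s)
  x = 4: RHS = 16, y in [4, 15]  -> 2 point(s)
  x = 6: RHS = 4, y in [2, 17]  -> 2 point(s)
  x = 7: RHS = 11, y in [7, 12]  -> 2 point(s)
  x = 9: RHS = 5, y in [9, 10]  -> 2 point(s)
  x = 10: RHS = 4, y in [2, 17]  -> 2 point(s)
  x = 11: RHS = 6, y in [5, 14]  -> 2 point(s)
  x = 12: RHS = 17, y in [6, 13]  -> 2 point(s)
  x = 13: RHS = 5, y in [9, 10]  -> 2 point(s)
  x = 16: RHS = 5, y in [9, 10]  -> 2 point(s)
  x = 18: RHS = 0, y in [0]  -> 1 point(s)
Affine points: 23. Add the point at infinity: total = 24.

#E(F_19) = 24
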